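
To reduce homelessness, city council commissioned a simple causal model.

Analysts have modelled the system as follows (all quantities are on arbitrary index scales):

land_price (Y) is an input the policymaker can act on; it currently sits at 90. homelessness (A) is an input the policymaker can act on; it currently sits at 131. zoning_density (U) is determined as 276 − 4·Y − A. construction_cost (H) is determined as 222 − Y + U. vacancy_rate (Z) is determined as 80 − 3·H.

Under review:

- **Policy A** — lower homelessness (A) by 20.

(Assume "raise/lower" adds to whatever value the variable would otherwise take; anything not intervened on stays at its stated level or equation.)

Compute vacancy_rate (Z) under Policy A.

Policy A (A − 20):
  Y = 90
  A = 131 − 20 = 111
  U = 276 − 4·90 − 111 = -195
  H = 222 − 90 + (-195) = -63
  Z = 80 − 3·(-63) = 269

269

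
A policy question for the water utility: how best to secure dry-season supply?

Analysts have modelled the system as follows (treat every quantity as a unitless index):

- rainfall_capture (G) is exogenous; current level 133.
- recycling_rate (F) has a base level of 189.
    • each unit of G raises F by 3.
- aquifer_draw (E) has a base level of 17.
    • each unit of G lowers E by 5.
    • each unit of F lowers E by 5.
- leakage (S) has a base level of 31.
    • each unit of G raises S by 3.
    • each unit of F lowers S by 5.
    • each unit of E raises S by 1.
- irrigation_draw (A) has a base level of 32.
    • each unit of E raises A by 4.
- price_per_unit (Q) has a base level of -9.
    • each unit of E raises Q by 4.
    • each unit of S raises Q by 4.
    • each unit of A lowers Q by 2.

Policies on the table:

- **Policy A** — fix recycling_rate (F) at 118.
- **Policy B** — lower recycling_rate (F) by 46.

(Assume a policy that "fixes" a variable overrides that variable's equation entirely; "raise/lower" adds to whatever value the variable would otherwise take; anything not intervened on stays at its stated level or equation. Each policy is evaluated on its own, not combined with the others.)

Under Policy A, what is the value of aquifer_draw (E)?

-1238

Policy A (F := 118):
  G = 133
  F = 118
  E = 17 − 5·133 − 5·118 = -1238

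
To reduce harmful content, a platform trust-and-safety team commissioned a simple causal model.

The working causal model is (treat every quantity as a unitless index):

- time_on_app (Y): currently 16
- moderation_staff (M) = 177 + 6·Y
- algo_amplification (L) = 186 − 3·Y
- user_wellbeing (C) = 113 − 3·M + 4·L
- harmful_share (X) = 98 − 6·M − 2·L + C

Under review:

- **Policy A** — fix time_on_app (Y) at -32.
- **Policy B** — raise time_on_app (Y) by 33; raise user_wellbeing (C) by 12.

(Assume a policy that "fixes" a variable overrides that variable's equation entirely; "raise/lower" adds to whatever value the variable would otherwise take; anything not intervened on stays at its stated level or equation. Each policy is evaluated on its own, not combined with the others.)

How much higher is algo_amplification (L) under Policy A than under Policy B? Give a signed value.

243

Policy A (Y := -32):
  Y = -32
  L = 186 − 3·(-32) = 282
Policy B (Y + 33, C + 12):
  Y = 16 + 33 = 49
  L = 186 − 3·49 = 39
L: 282 − 39 = 243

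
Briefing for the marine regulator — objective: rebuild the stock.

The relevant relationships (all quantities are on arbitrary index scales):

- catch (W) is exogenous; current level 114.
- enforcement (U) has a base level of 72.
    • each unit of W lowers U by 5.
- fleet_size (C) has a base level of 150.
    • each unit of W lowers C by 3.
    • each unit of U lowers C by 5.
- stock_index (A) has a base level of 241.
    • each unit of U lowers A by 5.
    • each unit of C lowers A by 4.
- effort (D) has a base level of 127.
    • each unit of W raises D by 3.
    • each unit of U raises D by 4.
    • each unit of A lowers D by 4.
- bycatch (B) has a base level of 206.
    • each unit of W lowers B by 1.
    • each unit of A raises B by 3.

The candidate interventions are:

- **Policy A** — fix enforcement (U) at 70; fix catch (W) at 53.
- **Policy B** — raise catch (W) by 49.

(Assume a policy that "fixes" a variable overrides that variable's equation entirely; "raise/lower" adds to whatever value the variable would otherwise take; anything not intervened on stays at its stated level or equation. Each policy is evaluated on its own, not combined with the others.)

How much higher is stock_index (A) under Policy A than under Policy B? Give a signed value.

10875

Policy A (U := 70, W := 53):
  W = 53
  U = 70
  C = 150 − 3·53 − 5·70 = -359
  A = 241 − 5·70 − 4·(-359) = 1327
Policy B (W + 49):
  W = 114 + 49 = 163
  U = 72 − 5·163 = -743
  C = 150 − 3·163 − 5·(-743) = 3376
  A = 241 − 5·(-743) − 4·3376 = -9548
A: 1327 − (-9548) = 10875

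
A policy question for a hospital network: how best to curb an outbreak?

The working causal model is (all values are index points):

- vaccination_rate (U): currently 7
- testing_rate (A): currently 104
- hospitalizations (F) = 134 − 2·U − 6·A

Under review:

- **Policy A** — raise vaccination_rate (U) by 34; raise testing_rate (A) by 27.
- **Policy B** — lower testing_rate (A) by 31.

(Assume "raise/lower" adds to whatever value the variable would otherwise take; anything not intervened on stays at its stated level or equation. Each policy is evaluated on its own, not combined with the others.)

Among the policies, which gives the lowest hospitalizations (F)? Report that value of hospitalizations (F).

-734

Policy A (U + 34, A + 27):
  U = 7 + 34 = 41
  A = 104 + 27 = 131
  F = 134 − 2·41 − 6·131 = -734
Policy B (A − 31):
  U = 7
  A = 104 − 31 = 73
  F = 134 − 2·7 − 6·73 = -318
Comparing — Policy A: F=-734, Policy B: F=-318. Lowest is -734 (Policy A).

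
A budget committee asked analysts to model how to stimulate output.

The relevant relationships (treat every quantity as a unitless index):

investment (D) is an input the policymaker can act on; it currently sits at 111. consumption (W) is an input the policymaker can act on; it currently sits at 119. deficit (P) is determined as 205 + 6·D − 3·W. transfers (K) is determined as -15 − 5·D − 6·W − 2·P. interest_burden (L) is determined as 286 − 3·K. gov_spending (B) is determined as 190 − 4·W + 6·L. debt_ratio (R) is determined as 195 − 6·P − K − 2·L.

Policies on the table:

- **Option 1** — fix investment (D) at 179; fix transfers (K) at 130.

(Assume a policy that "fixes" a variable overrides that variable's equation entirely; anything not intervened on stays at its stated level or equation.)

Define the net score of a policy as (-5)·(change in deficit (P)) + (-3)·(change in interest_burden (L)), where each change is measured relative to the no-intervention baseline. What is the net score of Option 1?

19938

Baseline:
  D = 111
  W = 119
  P = 205 + 6·111 − 3·119 = 514
  K = -15 − 5·111 − 6·119 − 2·514 = -2312
  L = 286 − 3·(-2312) = 7222
Option 1 (D := 179, K := 130):
  D = 179
  W = 119
  P = 205 + 6·179 − 3·119 = 922
  K = 130
  L = 286 − 3·130 = -104
ΔP = 922 − 514 = 408; ΔL = -104 − 7222 = -7326
Score = (-5)·408 + (-3)·(-7326) = 19938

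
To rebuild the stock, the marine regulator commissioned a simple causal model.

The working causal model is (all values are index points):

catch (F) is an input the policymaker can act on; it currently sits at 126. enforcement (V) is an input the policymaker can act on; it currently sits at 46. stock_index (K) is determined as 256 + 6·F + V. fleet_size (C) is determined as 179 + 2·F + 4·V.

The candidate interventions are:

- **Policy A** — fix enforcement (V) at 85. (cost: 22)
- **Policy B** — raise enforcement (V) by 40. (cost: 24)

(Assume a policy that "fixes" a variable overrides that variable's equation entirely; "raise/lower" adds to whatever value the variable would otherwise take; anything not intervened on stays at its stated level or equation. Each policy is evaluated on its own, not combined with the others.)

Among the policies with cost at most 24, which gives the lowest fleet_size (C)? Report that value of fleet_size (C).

771

Policy A (V := 85):
  F = 126
  V = 85
  C = 179 + 2·126 + 4·85 = 771
Policy B (V + 40):
  F = 126
  V = 46 + 40 = 86
  C = 179 + 2·126 + 4·86 = 775
Comparing — Policy A: C=771, Policy B: C=775. Lowest is 771 (Policy A).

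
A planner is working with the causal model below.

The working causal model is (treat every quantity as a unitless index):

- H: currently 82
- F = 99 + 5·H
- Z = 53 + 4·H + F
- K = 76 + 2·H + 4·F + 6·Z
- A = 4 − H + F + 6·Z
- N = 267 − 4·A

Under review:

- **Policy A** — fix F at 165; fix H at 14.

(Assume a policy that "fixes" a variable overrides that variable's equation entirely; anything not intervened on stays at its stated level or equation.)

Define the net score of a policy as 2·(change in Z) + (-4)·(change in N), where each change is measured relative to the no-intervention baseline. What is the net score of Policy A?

-64784

Baseline:
  H = 82
  F = 99 + 5·82 = 509
  Z = 53 + 4·82 + 509 = 890
  A = 4 − 82 + 509 + 6·890 = 5771
  N = 267 − 4·5771 = -22817
Policy A (F := 165, H := 14):
  H = 14
  F = 165
  Z = 53 + 4·14 + 165 = 274
  A = 4 − 14 + 165 + 6·274 = 1799
  N = 267 − 4·1799 = -6929
ΔZ = 274 − 890 = -616; ΔN = -6929 − (-22817) = 15888
Score = 2·(-616) + (-4)·15888 = -64784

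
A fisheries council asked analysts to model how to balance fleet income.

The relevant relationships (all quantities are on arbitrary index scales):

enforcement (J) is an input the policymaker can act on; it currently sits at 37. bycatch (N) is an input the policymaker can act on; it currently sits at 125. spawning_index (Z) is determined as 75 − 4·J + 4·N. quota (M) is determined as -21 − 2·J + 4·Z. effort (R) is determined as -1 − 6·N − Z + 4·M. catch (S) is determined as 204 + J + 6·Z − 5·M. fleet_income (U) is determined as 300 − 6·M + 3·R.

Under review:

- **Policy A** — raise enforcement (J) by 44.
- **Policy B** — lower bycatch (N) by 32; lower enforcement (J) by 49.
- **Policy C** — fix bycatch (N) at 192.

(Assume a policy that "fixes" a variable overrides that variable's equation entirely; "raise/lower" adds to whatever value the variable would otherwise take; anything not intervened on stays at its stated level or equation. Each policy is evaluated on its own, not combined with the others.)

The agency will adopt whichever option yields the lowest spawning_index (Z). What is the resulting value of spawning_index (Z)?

Policy A (J + 44):
  J = 37 + 44 = 81
  N = 125
  Z = 75 − 4·81 + 4·125 = 251
Policy B (N − 32, J − 49):
  J = 37 − 49 = -12
  N = 125 − 32 = 93
  Z = 75 − 4·(-12) + 4·93 = 495
Policy C (N := 192):
  J = 37
  N = 192
  Z = 75 − 4·37 + 4·192 = 695
Comparing — Policy A: Z=251, Policy B: Z=495, Policy C: Z=695. Lowest is 251 (Policy A).

251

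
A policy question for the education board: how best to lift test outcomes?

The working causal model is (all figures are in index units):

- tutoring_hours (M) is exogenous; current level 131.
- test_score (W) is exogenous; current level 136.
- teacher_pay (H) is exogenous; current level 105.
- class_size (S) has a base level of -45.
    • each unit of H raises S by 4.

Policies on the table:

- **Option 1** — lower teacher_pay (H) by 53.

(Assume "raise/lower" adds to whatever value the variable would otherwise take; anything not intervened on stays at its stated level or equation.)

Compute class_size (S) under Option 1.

163

Option 1 (H − 53):
  H = 105 − 53 = 52
  S = -45 + 4·52 = 163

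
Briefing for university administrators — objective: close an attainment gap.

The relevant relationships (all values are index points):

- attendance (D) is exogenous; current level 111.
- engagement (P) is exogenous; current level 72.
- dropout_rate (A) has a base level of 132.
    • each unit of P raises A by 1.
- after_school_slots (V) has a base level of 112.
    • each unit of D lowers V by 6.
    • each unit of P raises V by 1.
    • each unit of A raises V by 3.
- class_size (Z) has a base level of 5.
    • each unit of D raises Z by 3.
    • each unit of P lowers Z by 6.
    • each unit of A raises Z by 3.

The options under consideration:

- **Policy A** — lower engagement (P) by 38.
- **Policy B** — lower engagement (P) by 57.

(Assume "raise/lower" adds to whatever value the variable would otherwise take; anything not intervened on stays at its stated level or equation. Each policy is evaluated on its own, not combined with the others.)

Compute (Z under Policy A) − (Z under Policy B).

-57

Policy A (P − 38):
  D = 111
  P = 72 − 38 = 34
  A = 132 + 34 = 166
  Z = 5 + 3·111 − 6·34 + 3·166 = 632
Policy B (P − 57):
  D = 111
  P = 72 − 57 = 15
  A = 132 + 15 = 147
  Z = 5 + 3·111 − 6·15 + 3·147 = 689
Z: 632 − 689 = -57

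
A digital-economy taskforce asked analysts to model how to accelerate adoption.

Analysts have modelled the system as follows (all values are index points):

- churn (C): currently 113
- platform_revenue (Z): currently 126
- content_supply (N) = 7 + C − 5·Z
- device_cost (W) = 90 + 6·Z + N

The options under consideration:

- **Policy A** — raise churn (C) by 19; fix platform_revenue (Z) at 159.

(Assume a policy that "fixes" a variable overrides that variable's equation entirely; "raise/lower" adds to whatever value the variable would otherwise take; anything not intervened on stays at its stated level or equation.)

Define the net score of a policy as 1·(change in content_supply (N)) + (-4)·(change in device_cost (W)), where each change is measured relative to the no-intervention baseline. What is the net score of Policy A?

-354

Baseline:
  C = 113
  Z = 126
  N = 7 + 113 − 5·126 = -510
  W = 90 + 6·126 + (-510) = 336
Policy A (C + 19, Z := 159):
  C = 113 + 19 = 132
  Z = 159
  N = 7 + 132 − 5·159 = -656
  W = 90 + 6·159 + (-656) = 388
ΔN = -656 − (-510) = -146; ΔW = 388 − 336 = 52
Score = 1·(-146) + (-4)·52 = -354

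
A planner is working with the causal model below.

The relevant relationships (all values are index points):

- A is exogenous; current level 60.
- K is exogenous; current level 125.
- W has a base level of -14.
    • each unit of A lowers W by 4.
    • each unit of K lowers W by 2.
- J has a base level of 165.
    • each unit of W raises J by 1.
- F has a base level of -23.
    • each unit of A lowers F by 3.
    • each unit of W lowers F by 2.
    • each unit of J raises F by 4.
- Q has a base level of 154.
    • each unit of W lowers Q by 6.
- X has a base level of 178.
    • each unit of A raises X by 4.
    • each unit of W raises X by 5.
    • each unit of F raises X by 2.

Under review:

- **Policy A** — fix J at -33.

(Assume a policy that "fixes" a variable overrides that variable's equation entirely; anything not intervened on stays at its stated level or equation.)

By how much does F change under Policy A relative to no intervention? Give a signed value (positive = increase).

Baseline:
  A = 60
  K = 125
  W = -14 − 4·60 − 2·125 = -504
  J = 165 + (-504) = -339
  F = -23 − 3·60 − 2·(-504) + 4·(-339) = -551
Policy A (J := -33):
  A = 60
  K = 125
  W = -14 − 4·60 − 2·125 = -504
  J = -33
  F = -23 − 3·60 − 2·(-504) + 4·(-33) = 673
Change in F: 673 − (-551) = 1224

1224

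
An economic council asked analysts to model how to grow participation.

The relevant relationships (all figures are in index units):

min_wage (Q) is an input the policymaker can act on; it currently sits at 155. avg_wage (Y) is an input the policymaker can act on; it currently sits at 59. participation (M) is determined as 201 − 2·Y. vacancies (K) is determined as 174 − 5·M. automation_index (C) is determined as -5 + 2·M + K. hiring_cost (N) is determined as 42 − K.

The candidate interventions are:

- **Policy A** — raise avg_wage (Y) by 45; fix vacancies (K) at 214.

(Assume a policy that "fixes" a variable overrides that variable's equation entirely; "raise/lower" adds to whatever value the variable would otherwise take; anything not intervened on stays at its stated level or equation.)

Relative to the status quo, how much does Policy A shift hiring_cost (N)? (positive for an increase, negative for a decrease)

-455

Baseline:
  Y = 59
  M = 201 − 2·59 = 83
  K = 174 − 5·83 = -241
  N = 42 − (-241) = 283
Policy A (Y + 45, K := 214):
  Y = 59 + 45 = 104
  M = 201 − 2·104 = -7
  K = 214
  N = 42 − 214 = -172
Change in N: -172 − 283 = -455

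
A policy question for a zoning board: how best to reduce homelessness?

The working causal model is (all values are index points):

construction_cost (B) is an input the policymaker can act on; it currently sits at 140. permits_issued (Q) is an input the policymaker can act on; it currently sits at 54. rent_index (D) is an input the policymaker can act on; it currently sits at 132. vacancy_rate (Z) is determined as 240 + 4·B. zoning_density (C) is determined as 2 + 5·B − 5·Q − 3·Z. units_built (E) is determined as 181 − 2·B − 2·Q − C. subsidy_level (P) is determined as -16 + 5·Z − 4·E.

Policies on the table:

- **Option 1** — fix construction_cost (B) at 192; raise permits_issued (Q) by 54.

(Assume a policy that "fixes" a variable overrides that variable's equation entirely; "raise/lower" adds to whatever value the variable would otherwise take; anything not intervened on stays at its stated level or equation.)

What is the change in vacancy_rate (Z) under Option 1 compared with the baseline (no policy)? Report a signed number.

208

Baseline:
  B = 140
  Z = 240 + 4·140 = 800
Option 1 (B := 192, Q + 54):
  B = 192
  Z = 240 + 4·192 = 1008
Change in Z: 1008 − 800 = 208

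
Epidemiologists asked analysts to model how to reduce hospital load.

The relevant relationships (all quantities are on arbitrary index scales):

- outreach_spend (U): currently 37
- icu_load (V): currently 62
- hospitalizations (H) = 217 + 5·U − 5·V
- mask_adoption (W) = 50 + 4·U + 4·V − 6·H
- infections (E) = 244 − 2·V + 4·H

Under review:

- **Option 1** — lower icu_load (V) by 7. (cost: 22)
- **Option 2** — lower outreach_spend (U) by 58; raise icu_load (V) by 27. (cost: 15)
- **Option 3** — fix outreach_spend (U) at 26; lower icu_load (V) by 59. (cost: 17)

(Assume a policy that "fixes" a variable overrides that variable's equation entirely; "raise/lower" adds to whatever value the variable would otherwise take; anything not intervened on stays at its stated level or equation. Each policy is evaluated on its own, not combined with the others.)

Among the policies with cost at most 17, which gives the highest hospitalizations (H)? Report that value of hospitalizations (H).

332

Option 2 (U − 58, V + 27):
  U = 37 − 58 = -21
  V = 62 + 27 = 89
  H = 217 + 5·(-21) − 5·89 = -333
Option 3 (U := 26, V − 59):
  U = 26
  V = 62 − 59 = 3
  H = 217 + 5·26 − 5·3 = 332
Comparing — Option 2: H=-333, Option 3: H=332. Highest is 332 (Option 3).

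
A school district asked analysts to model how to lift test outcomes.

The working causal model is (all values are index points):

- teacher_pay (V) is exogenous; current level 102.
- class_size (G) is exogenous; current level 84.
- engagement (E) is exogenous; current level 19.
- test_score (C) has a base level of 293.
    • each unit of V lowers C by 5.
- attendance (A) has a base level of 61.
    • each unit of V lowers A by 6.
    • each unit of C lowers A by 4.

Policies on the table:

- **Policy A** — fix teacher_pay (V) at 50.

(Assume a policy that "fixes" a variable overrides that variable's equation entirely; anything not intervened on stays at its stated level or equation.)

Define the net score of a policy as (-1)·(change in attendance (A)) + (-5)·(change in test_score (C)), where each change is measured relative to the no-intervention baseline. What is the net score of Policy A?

Baseline:
  V = 102
  C = 293 − 5·102 = -217
  A = 61 − 6·102 − 4·(-217) = 317
Policy A (V := 50):
  V = 50
  C = 293 − 5·50 = 43
  A = 61 − 6·50 − 4·43 = -411
ΔA = -411 − 317 = -728; ΔC = 43 − (-217) = 260
Score = (-1)·(-728) + (-5)·260 = -572

-572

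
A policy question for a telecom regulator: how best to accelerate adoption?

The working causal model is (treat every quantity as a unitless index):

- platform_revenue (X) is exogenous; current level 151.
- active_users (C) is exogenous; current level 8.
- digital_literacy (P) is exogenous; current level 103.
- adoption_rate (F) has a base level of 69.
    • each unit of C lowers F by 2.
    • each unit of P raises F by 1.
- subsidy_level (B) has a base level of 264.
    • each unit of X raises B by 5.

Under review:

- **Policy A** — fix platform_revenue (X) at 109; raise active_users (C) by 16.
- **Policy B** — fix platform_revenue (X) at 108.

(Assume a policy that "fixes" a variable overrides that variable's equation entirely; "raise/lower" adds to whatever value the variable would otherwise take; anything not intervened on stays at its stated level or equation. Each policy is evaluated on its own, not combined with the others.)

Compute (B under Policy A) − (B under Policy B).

5

Policy A (X := 109, C + 16):
  X = 109
  B = 264 + 5·109 = 809
Policy B (X := 108):
  X = 108
  B = 264 + 5·108 = 804
B: 809 − 804 = 5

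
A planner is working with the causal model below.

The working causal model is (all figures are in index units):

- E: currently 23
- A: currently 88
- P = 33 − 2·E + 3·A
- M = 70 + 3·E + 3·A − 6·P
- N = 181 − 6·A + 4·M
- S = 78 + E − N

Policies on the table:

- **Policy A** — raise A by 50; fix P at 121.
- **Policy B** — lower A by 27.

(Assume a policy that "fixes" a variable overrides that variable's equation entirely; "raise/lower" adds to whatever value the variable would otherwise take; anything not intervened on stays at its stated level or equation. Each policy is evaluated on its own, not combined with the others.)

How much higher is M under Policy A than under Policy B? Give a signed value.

Policy A (A + 50, P := 121):
  E = 23
  A = 88 + 50 = 138
  P = 121
  M = 70 + 3·23 + 3·138 − 6·121 = -173
Policy B (A − 27):
  E = 23
  A = 88 − 27 = 61
  P = 33 − 2·23 + 3·61 = 170
  M = 70 + 3·23 + 3·61 − 6·170 = -698
M: -173 − (-698) = 525

525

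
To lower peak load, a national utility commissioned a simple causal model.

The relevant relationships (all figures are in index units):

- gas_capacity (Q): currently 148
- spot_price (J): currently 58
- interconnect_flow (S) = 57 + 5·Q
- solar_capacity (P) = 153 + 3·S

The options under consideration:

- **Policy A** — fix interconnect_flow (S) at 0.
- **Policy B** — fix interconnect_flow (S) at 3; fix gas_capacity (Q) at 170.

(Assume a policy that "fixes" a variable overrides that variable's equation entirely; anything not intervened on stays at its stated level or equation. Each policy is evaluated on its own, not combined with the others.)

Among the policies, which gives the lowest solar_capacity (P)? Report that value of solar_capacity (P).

Policy A (S := 0):
  Q = 148
  S = 0
  P = 153 + 3·0 = 153
Policy B (S := 3, Q := 170):
  Q = 170
  S = 3
  P = 153 + 3·3 = 162
Comparing — Policy A: P=153, Policy B: P=162. Lowest is 153 (Policy A).

153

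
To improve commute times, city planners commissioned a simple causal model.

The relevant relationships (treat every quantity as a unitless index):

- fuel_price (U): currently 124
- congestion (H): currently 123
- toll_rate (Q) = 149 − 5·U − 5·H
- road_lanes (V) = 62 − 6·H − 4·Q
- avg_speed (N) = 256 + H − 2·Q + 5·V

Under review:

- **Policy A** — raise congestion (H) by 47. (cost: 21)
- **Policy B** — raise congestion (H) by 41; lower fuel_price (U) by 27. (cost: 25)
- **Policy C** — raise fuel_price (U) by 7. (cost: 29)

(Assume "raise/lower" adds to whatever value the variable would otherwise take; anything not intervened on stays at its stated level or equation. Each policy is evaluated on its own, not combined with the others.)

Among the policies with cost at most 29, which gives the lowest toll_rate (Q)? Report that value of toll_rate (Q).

Policy A (H + 47):
  U = 124
  H = 123 + 47 = 170
  Q = 149 − 5·124 − 5·170 = -1321
Policy B (H + 41, U − 27):
  U = 124 − 27 = 97
  H = 123 + 41 = 164
  Q = 149 − 5·97 − 5·164 = -1156
Policy C (U + 7):
  U = 124 + 7 = 131
  H = 123
  Q = 149 − 5·131 − 5·123 = -1121
Comparing — Policy A: Q=-1321, Policy B: Q=-1156, Policy C: Q=-1121. Lowest is -1321 (Policy A).

-1321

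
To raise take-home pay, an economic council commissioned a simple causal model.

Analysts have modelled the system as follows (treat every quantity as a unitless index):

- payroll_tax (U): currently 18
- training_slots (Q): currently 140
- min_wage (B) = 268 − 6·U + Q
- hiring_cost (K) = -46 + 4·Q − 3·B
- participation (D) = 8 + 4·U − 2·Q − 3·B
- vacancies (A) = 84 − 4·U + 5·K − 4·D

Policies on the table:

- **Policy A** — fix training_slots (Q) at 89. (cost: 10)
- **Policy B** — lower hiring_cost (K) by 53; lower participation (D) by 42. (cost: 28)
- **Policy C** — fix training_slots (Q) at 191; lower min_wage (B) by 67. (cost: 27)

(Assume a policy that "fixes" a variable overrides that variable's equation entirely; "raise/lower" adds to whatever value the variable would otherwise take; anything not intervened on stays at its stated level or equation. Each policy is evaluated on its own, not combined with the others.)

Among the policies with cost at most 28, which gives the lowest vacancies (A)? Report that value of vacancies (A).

1207

Policy A (Q := 89):
  U = 18
  Q = 89
  B = 268 − 6·18 + 89 = 249
  K = -46 + 4·89 − 3·249 = -437
  D = 8 + 4·18 − 2·89 − 3·249 = -845
  A = 84 − 4·18 + 5·(-437) − 4·(-845) = 1207
Policy B (K − 53, D − 42):
  U = 18
  Q = 140
  B = 268 − 6·18 + 140 = 300
  K = -46 + 4·140 − 3·300 (−53 from intervention) = -439
  D = 8 + 4·18 − 2·140 − 3·300 (−42 from intervention) = -1142
  A = 84 − 4·18 + 5·(-439) − 4·(-1142) = 2385
Policy C (Q := 191, B − 67):
  U = 18
  Q = 191
  B = 268 − 6·18 + 191 (−67 from intervention) = 284
  K = -46 + 4·191 − 3·284 = -134
  D = 8 + 4·18 − 2·191 − 3·284 = -1154
  A = 84 − 4·18 + 5·(-134) − 4·(-1154) = 3958
Comparing — Policy A: A=1207, Policy B: A=2385, Policy C: A=3958. Lowest is 1207 (Policy A).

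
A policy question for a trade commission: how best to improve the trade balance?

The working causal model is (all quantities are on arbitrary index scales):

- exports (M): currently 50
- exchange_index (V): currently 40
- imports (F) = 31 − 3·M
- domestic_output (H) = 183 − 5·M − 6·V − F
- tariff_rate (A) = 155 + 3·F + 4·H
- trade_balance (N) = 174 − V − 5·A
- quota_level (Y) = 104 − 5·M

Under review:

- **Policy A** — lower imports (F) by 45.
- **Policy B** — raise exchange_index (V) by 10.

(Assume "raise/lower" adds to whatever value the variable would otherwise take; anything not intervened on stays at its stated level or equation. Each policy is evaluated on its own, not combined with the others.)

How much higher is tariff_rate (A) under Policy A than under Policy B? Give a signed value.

285

Policy A (F − 45):
  M = 50
  V = 40
  F = 31 − 3·50 (−45 from intervention) = -164
  H = 183 − 5·50 − 6·40 − (-164) = -143
  A = 155 + 3·(-164) + 4·(-143) = -909
Policy B (V + 10):
  M = 50
  V = 40 + 10 = 50
  F = 31 − 3·50 = -119
  H = 183 − 5·50 − 6·50 − (-119) = -248
  A = 155 + 3·(-119) + 4·(-248) = -1194
A: -909 − (-1194) = 285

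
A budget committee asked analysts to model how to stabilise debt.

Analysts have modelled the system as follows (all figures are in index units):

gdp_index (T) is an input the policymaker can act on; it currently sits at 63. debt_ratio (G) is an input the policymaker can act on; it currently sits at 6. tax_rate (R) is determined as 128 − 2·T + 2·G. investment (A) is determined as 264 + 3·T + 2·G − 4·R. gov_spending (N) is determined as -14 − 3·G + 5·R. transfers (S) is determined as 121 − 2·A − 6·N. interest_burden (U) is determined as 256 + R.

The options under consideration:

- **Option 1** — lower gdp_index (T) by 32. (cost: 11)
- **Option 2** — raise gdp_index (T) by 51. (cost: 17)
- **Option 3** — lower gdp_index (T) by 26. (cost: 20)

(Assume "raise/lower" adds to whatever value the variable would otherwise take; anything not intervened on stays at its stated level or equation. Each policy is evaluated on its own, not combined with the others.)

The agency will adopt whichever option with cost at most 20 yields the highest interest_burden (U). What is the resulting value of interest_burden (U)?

Option 1 (T − 32):
  T = 63 − 32 = 31
  G = 6
  R = 128 − 2·31 + 2·6 = 78
  U = 256 + 78 = 334
Option 2 (T + 51):
  T = 63 + 51 = 114
  G = 6
  R = 128 − 2·114 + 2·6 = -88
  U = 256 + (-88) = 168
Option 3 (T − 26):
  T = 63 − 26 = 37
  G = 6
  R = 128 − 2·37 + 2·6 = 66
  U = 256 + 66 = 322
Comparing — Option 1: U=334, Option 2: U=168, Option 3: U=322. Highest is 334 (Option 1).

334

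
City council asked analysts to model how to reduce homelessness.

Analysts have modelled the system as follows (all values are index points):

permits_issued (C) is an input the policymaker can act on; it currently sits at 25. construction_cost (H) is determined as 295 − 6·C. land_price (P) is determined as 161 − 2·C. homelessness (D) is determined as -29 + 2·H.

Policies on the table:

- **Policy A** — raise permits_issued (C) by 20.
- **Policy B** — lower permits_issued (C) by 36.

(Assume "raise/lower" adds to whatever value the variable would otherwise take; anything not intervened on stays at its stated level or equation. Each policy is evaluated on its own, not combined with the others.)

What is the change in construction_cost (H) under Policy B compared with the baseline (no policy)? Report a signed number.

Baseline:
  C = 25
  H = 295 − 6·25 = 145
Policy B (C − 36):
  C = 25 − 36 = -11
  H = 295 − 6·(-11) = 361
Change in H: 361 − 145 = 216

216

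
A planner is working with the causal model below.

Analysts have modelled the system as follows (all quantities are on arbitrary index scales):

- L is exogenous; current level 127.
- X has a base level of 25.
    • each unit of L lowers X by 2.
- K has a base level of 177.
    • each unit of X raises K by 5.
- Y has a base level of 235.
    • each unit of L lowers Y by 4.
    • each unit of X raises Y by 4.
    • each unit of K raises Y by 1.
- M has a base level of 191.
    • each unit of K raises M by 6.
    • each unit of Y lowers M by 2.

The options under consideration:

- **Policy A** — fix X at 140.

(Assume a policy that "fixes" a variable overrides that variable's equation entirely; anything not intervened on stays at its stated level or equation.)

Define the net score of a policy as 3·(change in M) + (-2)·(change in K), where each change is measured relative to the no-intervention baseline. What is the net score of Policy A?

Baseline:
  L = 127
  X = 25 − 2·127 = -229
  K = 177 + 5·(-229) = -968
  Y = 235 − 4·127 + 4·(-229) + (-968) = -2157
  M = 191 + 6·(-968) − 2·(-2157) = -1303
Policy A (X := 140):
  L = 127
  X = 140
  K = 177 + 5·140 = 877
  Y = 235 − 4·127 + 4·140 + 877 = 1164
  M = 191 + 6·877 − 2·1164 = 3125
ΔM = 3125 − (-1303) = 4428; ΔK = 877 − (-968) = 1845
Score = 3·4428 + (-2)·1845 = 9594

9594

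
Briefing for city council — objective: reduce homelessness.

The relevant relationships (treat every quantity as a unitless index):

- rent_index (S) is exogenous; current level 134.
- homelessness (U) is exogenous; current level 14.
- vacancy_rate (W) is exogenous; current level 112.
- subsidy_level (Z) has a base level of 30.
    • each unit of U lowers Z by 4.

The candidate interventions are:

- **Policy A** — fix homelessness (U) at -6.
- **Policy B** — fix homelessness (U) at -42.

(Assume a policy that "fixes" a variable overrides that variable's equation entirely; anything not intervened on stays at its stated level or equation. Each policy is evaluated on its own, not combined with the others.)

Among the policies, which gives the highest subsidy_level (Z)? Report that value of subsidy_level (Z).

198

Policy A (U := -6):
  U = -6
  Z = 30 − 4·(-6) = 54
Policy B (U := -42):
  U = -42
  Z = 30 − 4·(-42) = 198
Comparing — Policy A: Z=54, Policy B: Z=198. Highest is 198 (Policy B).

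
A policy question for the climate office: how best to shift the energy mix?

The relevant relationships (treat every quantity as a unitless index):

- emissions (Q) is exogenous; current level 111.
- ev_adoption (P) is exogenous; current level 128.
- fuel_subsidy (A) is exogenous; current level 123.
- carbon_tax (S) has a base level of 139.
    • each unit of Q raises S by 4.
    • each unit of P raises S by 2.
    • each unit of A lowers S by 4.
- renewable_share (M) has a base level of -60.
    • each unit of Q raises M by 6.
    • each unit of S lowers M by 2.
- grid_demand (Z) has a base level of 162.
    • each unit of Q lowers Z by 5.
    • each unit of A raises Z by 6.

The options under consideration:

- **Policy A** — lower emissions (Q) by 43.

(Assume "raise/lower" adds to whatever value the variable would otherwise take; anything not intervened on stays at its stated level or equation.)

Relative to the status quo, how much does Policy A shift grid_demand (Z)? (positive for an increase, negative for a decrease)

215

Baseline:
  Q = 111
  A = 123
  Z = 162 − 5·111 + 6·123 = 345
Policy A (Q − 43):
  Q = 111 − 43 = 68
  A = 123
  Z = 162 − 5·68 + 6·123 = 560
Change in Z: 560 − 345 = 215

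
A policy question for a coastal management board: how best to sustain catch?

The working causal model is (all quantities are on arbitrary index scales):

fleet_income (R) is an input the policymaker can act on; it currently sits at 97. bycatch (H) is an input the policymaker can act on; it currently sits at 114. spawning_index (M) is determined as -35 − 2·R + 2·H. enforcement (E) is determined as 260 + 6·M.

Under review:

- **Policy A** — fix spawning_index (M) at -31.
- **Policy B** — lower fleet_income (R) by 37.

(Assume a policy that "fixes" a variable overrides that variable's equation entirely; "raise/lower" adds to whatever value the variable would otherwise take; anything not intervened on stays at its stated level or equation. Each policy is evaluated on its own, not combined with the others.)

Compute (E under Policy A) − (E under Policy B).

Policy A (M := -31):
  R = 97
  H = 114
  M = -31
  E = 260 + 6·(-31) = 74
Policy B (R − 37):
  R = 97 − 37 = 60
  H = 114
  M = -35 − 2·60 + 2·114 = 73
  E = 260 + 6·73 = 698
E: 74 − 698 = -624

-624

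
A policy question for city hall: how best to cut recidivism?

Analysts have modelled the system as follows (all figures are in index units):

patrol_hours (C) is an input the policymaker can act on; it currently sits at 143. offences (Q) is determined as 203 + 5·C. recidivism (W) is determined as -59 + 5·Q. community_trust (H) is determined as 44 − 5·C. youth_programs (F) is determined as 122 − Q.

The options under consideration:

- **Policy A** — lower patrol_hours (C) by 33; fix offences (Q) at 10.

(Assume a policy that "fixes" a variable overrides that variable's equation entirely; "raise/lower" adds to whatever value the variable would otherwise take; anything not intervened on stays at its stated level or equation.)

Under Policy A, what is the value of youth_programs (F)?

Policy A (C − 33, Q := 10):
  C = 143 − 33 = 110
  Q = 10
  F = 122 − 10 = 112

112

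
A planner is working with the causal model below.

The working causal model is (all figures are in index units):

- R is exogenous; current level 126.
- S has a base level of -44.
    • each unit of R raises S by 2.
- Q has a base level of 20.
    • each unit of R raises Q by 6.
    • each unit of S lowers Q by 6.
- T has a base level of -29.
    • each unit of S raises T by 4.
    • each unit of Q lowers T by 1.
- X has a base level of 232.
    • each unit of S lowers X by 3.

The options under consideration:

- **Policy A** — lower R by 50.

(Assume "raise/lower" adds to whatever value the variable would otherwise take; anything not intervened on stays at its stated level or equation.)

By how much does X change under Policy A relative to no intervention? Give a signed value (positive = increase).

Baseline:
  R = 126
  S = -44 + 2·126 = 208
  X = 232 − 3·208 = -392
Policy A (R − 50):
  R = 126 − 50 = 76
  S = -44 + 2·76 = 108
  X = 232 − 3·108 = -92
Change in X: -92 − (-392) = 300

300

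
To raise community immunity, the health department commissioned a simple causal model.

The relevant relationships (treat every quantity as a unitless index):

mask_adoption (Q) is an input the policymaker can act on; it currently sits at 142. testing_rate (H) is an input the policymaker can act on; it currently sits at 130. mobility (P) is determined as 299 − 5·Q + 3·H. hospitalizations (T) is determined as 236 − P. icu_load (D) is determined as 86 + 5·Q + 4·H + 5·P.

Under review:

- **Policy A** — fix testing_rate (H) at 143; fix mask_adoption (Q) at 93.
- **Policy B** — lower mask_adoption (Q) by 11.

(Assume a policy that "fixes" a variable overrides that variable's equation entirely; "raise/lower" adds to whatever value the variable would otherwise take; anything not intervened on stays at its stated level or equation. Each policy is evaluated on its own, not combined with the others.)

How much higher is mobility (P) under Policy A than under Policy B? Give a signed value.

Policy A (H := 143, Q := 93):
  Q = 93
  H = 143
  P = 299 − 5·93 + 3·143 = 263
Policy B (Q − 11):
  Q = 142 − 11 = 131
  H = 130
  P = 299 − 5·131 + 3·130 = 34
P: 263 − 34 = 229

229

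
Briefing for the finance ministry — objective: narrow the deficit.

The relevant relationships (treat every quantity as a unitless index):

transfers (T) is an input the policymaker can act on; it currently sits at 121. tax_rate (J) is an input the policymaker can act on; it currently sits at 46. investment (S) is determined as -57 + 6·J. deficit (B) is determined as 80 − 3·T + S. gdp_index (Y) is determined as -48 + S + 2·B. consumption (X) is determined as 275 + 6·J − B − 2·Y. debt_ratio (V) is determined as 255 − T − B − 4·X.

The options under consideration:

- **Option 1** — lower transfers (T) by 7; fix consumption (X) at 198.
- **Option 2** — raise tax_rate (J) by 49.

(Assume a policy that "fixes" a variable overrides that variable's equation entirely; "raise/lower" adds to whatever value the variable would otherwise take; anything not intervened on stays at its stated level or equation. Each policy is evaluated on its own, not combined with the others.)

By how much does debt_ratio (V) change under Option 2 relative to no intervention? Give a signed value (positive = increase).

6762

Baseline:
  T = 121
  J = 46
  S = -57 + 6·46 = 219
  B = 80 − 3·121 + 219 = -64
  Y = -48 + 219 + 2·(-64) = 43
  X = 275 + 6·46 − (-64) − 2·43 = 529
  V = 255 − 121 − (-64) − 4·529 = -1918
Option 2 (J + 49):
  T = 121
  J = 46 + 49 = 95
  S = -57 + 6·95 = 513
  B = 80 − 3·121 + 513 = 230
  Y = -48 + 513 + 2·230 = 925
  X = 275 + 6·95 − 230 − 2·925 = -1235
  V = 255 − 121 − 230 − 4·(-1235) = 4844
Change in V: 4844 − (-1918) = 6762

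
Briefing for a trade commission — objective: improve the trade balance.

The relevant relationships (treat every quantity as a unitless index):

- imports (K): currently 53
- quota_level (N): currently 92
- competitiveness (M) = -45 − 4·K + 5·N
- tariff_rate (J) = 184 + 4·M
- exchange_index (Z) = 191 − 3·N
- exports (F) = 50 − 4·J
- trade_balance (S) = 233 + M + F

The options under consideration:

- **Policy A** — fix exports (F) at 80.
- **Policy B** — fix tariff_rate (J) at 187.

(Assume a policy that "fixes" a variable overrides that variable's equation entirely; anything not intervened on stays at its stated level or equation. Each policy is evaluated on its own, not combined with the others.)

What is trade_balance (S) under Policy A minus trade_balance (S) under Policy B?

778

Policy A (F := 80):
  K = 53
  N = 92
  M = -45 − 4·53 + 5·92 = 203
  J = 184 + 4·203 = 996
  F = 80
  S = 233 + 203 + 80 = 516
Policy B (J := 187):
  K = 53
  N = 92
  M = -45 − 4·53 + 5·92 = 203
  J = 187
  F = 50 − 4·187 = -698
  S = 233 + 203 + (-698) = -262
S: 516 − (-262) = 778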